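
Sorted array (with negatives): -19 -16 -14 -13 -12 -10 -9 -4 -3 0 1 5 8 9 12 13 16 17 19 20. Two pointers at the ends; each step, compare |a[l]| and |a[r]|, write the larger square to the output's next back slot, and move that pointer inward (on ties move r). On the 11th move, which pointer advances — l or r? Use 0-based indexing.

l=0 r=19: |-19|<=|20| out[19]=400, r--
l=0 r=18: |-19|<=|19| out[18]=361, r--
l=0 r=17: |-19|>|17| out[17]=361, l++
l=1 r=17: |-16|<=|17| out[16]=289, r--
l=1 r=16: |-16|<=|16| out[15]=256, r--
l=1 r=15: |-16|>|13| out[14]=256, l++
l=2 r=15: |-14|>|13| out[13]=196, l++
l=3 r=15: |-13|<=|13| out[12]=169, r--
l=3 r=14: |-13|>|12| out[11]=169, l++
l=4 r=14: |-12|<=|12| out[10]=144, r--
l=4 r=13: |-12|>|9| out[9]=144, l++

l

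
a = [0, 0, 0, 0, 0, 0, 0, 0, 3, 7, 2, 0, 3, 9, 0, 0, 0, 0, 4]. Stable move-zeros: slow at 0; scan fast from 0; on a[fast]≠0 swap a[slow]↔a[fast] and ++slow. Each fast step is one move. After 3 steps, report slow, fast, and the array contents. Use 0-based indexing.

slow=0, fast=3, a=[0, 0, 0, 0, 0, 0, 0, 0, 3, 7, 2, 0, 3, 9, 0, 0, 0, 0, 4]

slow=0 fast=0: a[fast]=0, fast++
slow=0 fast=1: a[fast]=0, fast++
slow=0 fast=2: a[fast]=0, fast++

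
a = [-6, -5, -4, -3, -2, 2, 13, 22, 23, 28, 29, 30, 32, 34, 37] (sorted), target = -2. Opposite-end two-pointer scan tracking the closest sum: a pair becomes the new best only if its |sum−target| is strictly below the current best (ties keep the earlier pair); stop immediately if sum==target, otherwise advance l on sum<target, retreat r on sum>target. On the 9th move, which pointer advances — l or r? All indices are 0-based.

[0,14] -6+37=31 d=33 * → r--
[0,13] -6+34=28 d=30 * → r--
[0,12] -6+32=26 d=28 * → r--
[0,11] -6+30=24 d=26 * → r--
[0,10] -6+29=23 d=25 * → r--
[0,9] -6+28=22 d=24 * → r--
[0,8] -6+23=17 d=19 * → r--
[0,7] -6+22=16 d=18 * → r--
[0,6] -6+13=7 d=9 * → r--

r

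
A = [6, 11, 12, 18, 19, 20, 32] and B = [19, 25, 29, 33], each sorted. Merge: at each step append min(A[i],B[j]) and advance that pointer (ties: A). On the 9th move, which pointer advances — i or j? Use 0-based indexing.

[i=0,j=0] A[i]=6<=B[j]=19 take 6 → i++
[i=1,j=0] A[i]=11<=B[j]=19 take 11 → i++
[i=2,j=0] A[i]=12<=B[j]=19 take 12 → i++
[i=3,j=0] A[i]=18<=B[j]=19 take 18 → i++
[i=4,j=0] A[i]=19<=B[j]=19 take 19 → i++
[i=5,j=0] A[i]=20>B[j]=19 take 19 → j++
[i=5,j=1] A[i]=20<=B[j]=25 take 20 → i++
[i=6,j=1] A[i]=32>B[j]=25 take 25 → j++
[i=6,j=2] A[i]=32>B[j]=29 take 29 → j++

j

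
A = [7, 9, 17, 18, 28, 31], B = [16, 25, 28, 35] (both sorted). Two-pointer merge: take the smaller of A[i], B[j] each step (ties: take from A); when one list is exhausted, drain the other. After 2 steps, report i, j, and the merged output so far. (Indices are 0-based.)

i=0 j=0: A[i]=7<=B[j]=16 take 7, i++
i=1 j=0: A[i]=9<=B[j]=16 take 9, i++

i=2, j=0, merged so far=[7, 9]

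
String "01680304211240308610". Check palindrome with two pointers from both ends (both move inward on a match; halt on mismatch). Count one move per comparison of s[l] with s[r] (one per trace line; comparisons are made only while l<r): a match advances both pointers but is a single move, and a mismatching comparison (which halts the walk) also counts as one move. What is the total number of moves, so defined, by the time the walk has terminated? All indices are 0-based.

[0,19] '0'=='0' → l++,r--
[1,18] '1'=='1' → l++,r--
[2,17] '6'=='6' → l++,r--
[3,16] '8'=='8' → l++,r--
[4,15] '0'=='0' → l++,r--
[5,14] '3'=='3' → l++,r--
[6,13] '0'=='0' → l++,r--
[7,12] '4'=='4' → l++,r--
[8,11] '2'=='2' → l++,r--
[9,10] '1'=='1' → l++,r--

10 moves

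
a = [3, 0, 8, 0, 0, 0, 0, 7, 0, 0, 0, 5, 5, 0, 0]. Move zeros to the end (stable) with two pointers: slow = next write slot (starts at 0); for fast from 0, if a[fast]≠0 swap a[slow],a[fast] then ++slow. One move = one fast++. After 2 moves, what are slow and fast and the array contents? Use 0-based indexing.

slow=0 fast=0: a[fast]=3≠0 swap→a[0]=3, slow++,fast++
slow=1 fast=1: a[fast]=0, fast++

slow=1, fast=2, a=[3, 0, 8, 0, 0, 0, 0, 7, 0, 0, 0, 5, 5, 0, 0]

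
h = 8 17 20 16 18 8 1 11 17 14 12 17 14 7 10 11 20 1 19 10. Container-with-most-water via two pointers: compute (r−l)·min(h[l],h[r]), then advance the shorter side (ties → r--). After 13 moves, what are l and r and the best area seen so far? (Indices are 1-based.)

[1,20] min(8,10)*19=152 best=152 * → l++
[2,20] min(17,10)*18=180 best=180 * → r--
[2,19] min(17,19)*17=289 best=289 * → l++
[3,19] min(20,19)*16=304 best=304 * → r--
[3,18] min(20,1)*15=15 best=304 → r--
[3,17] min(20,20)*14=280 best=304 → r--
[3,16] min(20,11)*13=143 best=304 → r--
[3,15] min(20,10)*12=120 best=304 → r--
[3,14] min(20,7)*11=77 best=304 → r--
[3,13] min(20,14)*10=140 best=304 → r--
[3,12] min(20,17)*9=153 best=304 → r--
[3,11] min(20,12)*8=96 best=304 → r--
[3,10] min(20,14)*7=98 best=304 → r--

l=3, r=9, best area=304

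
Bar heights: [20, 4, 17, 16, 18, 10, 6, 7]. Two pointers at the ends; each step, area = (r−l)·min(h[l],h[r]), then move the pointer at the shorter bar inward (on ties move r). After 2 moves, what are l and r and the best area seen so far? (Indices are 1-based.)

l=1, r=6, best area=49

l=1 r=8: min(20,7)*7=49 best=49 *, r--
l=1 r=7: min(20,6)*6=36 best=49, r--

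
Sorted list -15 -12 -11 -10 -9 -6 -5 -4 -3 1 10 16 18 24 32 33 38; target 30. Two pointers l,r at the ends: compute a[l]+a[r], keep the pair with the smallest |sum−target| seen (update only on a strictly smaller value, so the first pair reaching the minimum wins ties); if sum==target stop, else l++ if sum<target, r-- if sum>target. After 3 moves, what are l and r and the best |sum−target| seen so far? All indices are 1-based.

l=1 r=17: -15+38=23 d=7 *, l++
l=2 r=17: -12+38=26 d=4 *, l++
l=3 r=17: -11+38=27 d=3 *, l++

l=4, r=17, best |Δ|=3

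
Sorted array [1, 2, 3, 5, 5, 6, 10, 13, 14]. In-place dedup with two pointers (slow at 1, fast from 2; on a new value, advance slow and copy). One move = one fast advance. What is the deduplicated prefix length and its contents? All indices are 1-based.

(s=1,f=2) a[fast]=2≠a[slow]=1 write a[2]=2 → slow++,fast++
(s=2,f=3) a[fast]=3≠a[slow]=2 write a[3]=3 → slow++,fast++
(s=3,f=4) a[fast]=5≠a[slow]=3 write a[4]=5 → slow++,fast++
(s=4,f=5) a[fast]=5=a[slow] dup → fast++
(s=4,f=6) a[fast]=6≠a[slow]=5 write a[5]=6 → slow++,fast++
(s=5,f=7) a[fast]=10≠a[slow]=6 write a[6]=10 → slow++,fast++
(s=6,f=8) a[fast]=13≠a[slow]=10 write a[7]=13 → slow++,fast++
(s=7,f=9) a[fast]=14≠a[slow]=13 write a[8]=14 → slow++,fast++

length 8; prefix = [1, 2, 3, 5, 6, 10, 13, 14]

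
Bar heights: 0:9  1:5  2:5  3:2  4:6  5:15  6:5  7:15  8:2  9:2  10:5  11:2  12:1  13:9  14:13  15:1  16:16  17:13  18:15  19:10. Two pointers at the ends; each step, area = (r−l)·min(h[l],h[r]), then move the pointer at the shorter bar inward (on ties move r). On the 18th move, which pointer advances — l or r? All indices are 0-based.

[0,19] min(9,10)*19=171 best=171 * → l++
[1,19] min(5,10)*18=90 best=171 → l++
[2,19] min(5,10)*17=85 best=171 → l++
[3,19] min(2,10)*16=32 best=171 → l++
[4,19] min(6,10)*15=90 best=171 → l++
[5,19] min(15,10)*14=140 best=171 → r--
[5,18] min(15,15)*13=195 best=195 * → r--
[5,17] min(15,13)*12=156 best=195 → r--
[5,16] min(15,16)*11=165 best=195 → l++
[6,16] min(5,16)*10=50 best=195 → l++
[7,16] min(15,16)*9=135 best=195 → l++
[8,16] min(2,16)*8=16 best=195 → l++
[9,16] min(2,16)*7=14 best=195 → l++
[10,16] min(5,16)*6=30 best=195 → l++
[11,16] min(2,16)*5=10 best=195 → l++
[12,16] min(1,16)*4=4 best=195 → l++
[13,16] min(9,16)*3=27 best=195 → l++
[14,16] min(13,16)*2=26 best=195 → l++

l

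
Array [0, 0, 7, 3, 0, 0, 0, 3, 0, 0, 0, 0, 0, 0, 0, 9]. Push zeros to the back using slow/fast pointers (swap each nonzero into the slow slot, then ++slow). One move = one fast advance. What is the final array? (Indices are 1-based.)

[7, 3, 3, 9, 0, 0, 0, 0, 0, 0, 0, 0, 0, 0, 0, 0]

(s=1,f=1) a[fast]=0 → fast++
(s=1,f=2) a[fast]=0 → fast++
(s=1,f=3) a[fast]=7≠0 swap→a[1]=7 → slow++,fast++
(s=2,f=4) a[fast]=3≠0 swap→a[2]=3 → slow++,fast++
(s=3,f=5) a[fast]=0 → fast++
(s=3,f=6) a[fast]=0 → fast++
(s=3,f=7) a[fast]=0 → fast++
(s=3,f=8) a[fast]=3≠0 swap→a[3]=3 → slow++,fast++
(s=4,f=9) a[fast]=0 → fast++
(s=4,f=10) a[fast]=0 → fast++
(s=4,f=11) a[fast]=0 → fast++
(s=4,f=12) a[fast]=0 → fast++
(s=4,f=13) a[fast]=0 → fast++
(s=4,f=14) a[fast]=0 → fast++
(s=4,f=15) a[fast]=0 → fast++
(s=4,f=16) a[fast]=9≠0 swap→a[4]=9 → slow++,fast++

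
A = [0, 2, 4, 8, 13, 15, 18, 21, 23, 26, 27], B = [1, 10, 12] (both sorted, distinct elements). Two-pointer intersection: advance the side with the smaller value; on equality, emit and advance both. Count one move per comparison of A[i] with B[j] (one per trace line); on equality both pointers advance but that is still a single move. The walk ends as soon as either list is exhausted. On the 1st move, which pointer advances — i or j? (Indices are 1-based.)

i

[i=1,j=1] 0<1 → i++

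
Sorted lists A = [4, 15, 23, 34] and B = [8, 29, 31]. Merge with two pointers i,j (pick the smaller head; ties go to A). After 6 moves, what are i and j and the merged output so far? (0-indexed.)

i=0 j=0: A[i]=4<=B[j]=8 take 4, i++
i=1 j=0: A[i]=15>B[j]=8 take 8, j++
i=1 j=1: A[i]=15<=B[j]=29 take 15, i++
i=2 j=1: A[i]=23<=B[j]=29 take 23, i++
i=3 j=1: A[i]=34>B[j]=29 take 29, j++
i=3 j=2: A[i]=34>B[j]=31 take 31, j++

i=3, j=3, merged so far=[4, 8, 15, 23, 29, 31]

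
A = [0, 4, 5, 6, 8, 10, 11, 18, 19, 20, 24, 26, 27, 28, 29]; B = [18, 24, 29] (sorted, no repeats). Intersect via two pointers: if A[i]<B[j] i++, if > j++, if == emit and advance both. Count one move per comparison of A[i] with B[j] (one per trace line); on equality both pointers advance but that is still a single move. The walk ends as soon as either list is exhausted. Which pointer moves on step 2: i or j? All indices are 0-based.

i

[i=0,j=0] 0<18 → i++
[i=1,j=0] 4<18 → i++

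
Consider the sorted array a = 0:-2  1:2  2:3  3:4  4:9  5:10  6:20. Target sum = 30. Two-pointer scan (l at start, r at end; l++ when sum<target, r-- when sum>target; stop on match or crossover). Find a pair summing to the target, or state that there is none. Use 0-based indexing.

l=0 r=6: -2+20=18 <30, l++
l=1 r=6: 2+20=22 <30, l++
l=2 r=6: 3+20=23 <30, l++
l=3 r=6: 4+20=24 <30, l++
l=4 r=6: 9+20=29 <30, l++
l=5 r=6: 10+20=30, found

(10, 20)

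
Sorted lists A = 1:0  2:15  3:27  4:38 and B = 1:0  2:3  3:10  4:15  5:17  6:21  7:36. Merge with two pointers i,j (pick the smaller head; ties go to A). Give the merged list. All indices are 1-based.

i=1 j=1: A[i]=0<=B[j]=0 take 0, i++
i=2 j=1: A[i]=15>B[j]=0 take 0, j++
i=2 j=2: A[i]=15>B[j]=3 take 3, j++
i=2 j=3: A[i]=15>B[j]=10 take 10, j++
i=2 j=4: A[i]=15<=B[j]=15 take 15, i++
i=3 j=4: A[i]=27>B[j]=15 take 15, j++
i=3 j=5: A[i]=27>B[j]=17 take 17, j++
i=3 j=6: A[i]=27>B[j]=21 take 21, j++
i=3 j=7: A[i]=27<=B[j]=36 take 27, i++
i=4 j=7: A[i]=38>B[j]=36 take 36, j++
i=4 j=8: B done, take A[i]=38, i++

[0, 0, 3, 10, 15, 15, 17, 21, 27, 36, 38]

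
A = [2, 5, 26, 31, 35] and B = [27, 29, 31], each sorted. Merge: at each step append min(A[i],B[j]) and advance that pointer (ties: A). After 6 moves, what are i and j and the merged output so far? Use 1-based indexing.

i=5, j=3, merged so far=[2, 5, 26, 27, 29, 31]

[i=1,j=1] A[i]=2<=B[j]=27 take 2 → i++
[i=2,j=1] A[i]=5<=B[j]=27 take 5 → i++
[i=3,j=1] A[i]=26<=B[j]=27 take 26 → i++
[i=4,j=1] A[i]=31>B[j]=27 take 27 → j++
[i=4,j=2] A[i]=31>B[j]=29 take 29 → j++
[i=4,j=3] A[i]=31<=B[j]=31 take 31 → i++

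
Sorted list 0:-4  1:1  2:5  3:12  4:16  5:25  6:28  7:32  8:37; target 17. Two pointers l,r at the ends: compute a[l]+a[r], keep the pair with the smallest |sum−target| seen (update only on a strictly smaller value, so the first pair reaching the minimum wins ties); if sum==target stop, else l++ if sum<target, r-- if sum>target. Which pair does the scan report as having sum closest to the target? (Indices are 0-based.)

pair (1, 16) with sum 17 (|Δ|=0)

l=0 r=8: -4+37=33 d=16 *, r--
l=0 r=7: -4+32=28 d=11 *, r--
l=0 r=6: -4+28=24 d=7 *, r--
l=0 r=5: -4+25=21 d=4 *, r--
l=0 r=4: -4+16=12 d=5, l++
l=1 r=4: 1+16=17 d=0 *, stop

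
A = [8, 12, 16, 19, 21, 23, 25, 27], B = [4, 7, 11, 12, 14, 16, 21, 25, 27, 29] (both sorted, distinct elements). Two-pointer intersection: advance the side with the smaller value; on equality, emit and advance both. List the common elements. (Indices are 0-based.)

[i=0,j=0] 8>4 → j++
[i=0,j=1] 8>7 → j++
[i=0,j=2] 8<11 → i++
[i=1,j=2] 12>11 → j++
[i=1,j=3] 12==12 emit → i++,j++
[i=2,j=4] 16>14 → j++
[i=2,j=5] 16==16 emit → i++,j++
[i=3,j=6] 19<21 → i++
[i=4,j=6] 21==21 emit → i++,j++
[i=5,j=7] 23<25 → i++
[i=6,j=7] 25==25 emit → i++,j++
[i=7,j=8] 27==27 emit → i++,j++

intersection = [12, 16, 21, 25, 27]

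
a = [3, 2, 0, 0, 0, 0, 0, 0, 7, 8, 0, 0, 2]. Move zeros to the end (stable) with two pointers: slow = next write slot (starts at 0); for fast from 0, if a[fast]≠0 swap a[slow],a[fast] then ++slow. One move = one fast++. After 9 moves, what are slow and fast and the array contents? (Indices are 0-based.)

slow=0 fast=0: a[fast]=3≠0 swap→a[0]=3, slow++,fast++
slow=1 fast=1: a[fast]=2≠0 swap→a[1]=2, slow++,fast++
slow=2 fast=2: a[fast]=0, fast++
slow=2 fast=3: a[fast]=0, fast++
slow=2 fast=4: a[fast]=0, fast++
slow=2 fast=5: a[fast]=0, fast++
slow=2 fast=6: a[fast]=0, fast++
slow=2 fast=7: a[fast]=0, fast++
slow=2 fast=8: a[fast]=7≠0 swap→a[2]=7, slow++,fast++

slow=3, fast=9, a=[3, 2, 7, 0, 0, 0, 0, 0, 0, 8, 0, 0, 2]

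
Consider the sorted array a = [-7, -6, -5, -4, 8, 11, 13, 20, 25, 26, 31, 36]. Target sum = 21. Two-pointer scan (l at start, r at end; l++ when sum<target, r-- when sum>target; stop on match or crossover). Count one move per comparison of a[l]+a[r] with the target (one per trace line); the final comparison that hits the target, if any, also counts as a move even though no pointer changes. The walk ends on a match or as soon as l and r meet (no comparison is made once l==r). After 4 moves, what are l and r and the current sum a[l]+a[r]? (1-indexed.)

l=3, r=10, sum=21

l=1 r=12: -7+36=29 >21, r--
l=1 r=11: -7+31=24 >21, r--
l=1 r=10: -7+26=19 <21, l++
l=2 r=10: -6+26=20 <21, l++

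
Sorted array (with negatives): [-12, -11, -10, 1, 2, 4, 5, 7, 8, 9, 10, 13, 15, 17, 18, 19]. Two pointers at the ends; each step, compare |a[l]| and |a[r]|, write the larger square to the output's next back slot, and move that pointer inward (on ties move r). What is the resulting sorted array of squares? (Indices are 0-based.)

[1, 4, 16, 25, 49, 64, 81, 100, 100, 121, 144, 169, 225, 289, 324, 361]

[0,15] |-12|<=|19| out[15]=361 → r--
[0,14] |-12|<=|18| out[14]=324 → r--
[0,13] |-12|<=|17| out[13]=289 → r--
[0,12] |-12|<=|15| out[12]=225 → r--
[0,11] |-12|<=|13| out[11]=169 → r--
[0,10] |-12|>|10| out[10]=144 → l++
[1,10] |-11|>|10| out[9]=121 → l++
[2,10] |-10|<=|10| out[8]=100 → r--
[2,9] |-10|>|9| out[7]=100 → l++
[3,9] |1|<=|9| out[6]=81 → r--
[3,8] |1|<=|8| out[5]=64 → r--
[3,7] |1|<=|7| out[4]=49 → r--
[3,6] |1|<=|5| out[3]=25 → r--
[3,5] |1|<=|4| out[2]=16 → r--
[3,4] |1|<=|2| out[1]=4 → r--
[3,3] |1|<=|1| out[0]=1 → r--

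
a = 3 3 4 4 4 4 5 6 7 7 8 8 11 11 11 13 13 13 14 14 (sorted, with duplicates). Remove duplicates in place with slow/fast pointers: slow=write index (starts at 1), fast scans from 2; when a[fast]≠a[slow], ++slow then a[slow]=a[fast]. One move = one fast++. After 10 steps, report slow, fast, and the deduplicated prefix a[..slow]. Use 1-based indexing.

slow=1 fast=2: a[fast]=3=a[slow] dup, fast++
slow=1 fast=3: a[fast]=4≠a[slow]=3 write a[2]=4, slow++,fast++
slow=2 fast=4: a[fast]=4=a[slow] dup, fast++
slow=2 fast=5: a[fast]=4=a[slow] dup, fast++
slow=2 fast=6: a[fast]=4=a[slow] dup, fast++
slow=2 fast=7: a[fast]=5≠a[slow]=4 write a[3]=5, slow++,fast++
slow=3 fast=8: a[fast]=6≠a[slow]=5 write a[4]=6, slow++,fast++
slow=4 fast=9: a[fast]=7≠a[slow]=6 write a[5]=7, slow++,fast++
slow=5 fast=10: a[fast]=7=a[slow] dup, fast++
slow=5 fast=11: a[fast]=8≠a[slow]=7 write a[6]=8, slow++,fast++

slow=6, fast=12, prefix=[3, 4, 5, 6, 7, 8]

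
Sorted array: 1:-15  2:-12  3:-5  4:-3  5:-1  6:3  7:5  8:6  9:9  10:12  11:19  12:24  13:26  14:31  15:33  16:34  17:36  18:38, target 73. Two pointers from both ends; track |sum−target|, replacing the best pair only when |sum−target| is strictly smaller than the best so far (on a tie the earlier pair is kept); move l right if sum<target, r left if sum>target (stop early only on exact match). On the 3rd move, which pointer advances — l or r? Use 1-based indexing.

l

[1,18] -15+38=23 d=50 * → l++
[2,18] -12+38=26 d=47 * → l++
[3,18] -5+38=33 d=40 * → l++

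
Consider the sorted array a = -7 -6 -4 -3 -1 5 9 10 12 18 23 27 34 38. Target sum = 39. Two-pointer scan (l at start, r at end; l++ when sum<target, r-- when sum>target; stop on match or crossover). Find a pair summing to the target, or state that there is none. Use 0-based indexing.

[0,13] -7+38=31 <39 → l++
[1,13] -6+38=32 <39 → l++
[2,13] -4+38=34 <39 → l++
[3,13] -3+38=35 <39 → l++
[4,13] -1+38=37 <39 → l++
[5,13] 5+38=43 >39 → r--
[5,12] 5+34=39 → found

(5, 34)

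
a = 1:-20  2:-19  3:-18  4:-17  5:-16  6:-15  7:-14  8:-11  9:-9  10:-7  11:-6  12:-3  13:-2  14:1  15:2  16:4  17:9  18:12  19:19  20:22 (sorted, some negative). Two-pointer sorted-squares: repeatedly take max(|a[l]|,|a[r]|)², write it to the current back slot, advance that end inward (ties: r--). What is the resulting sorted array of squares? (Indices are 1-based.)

l=1 r=20: |-20|<=|22| out[20]=484, r--
l=1 r=19: |-20|>|19| out[19]=400, l++
l=2 r=19: |-19|<=|19| out[18]=361, r--
l=2 r=18: |-19|>|12| out[17]=361, l++
l=3 r=18: |-18|>|12| out[16]=324, l++
l=4 r=18: |-17|>|12| out[15]=289, l++
l=5 r=18: |-16|>|12| out[14]=256, l++
l=6 r=18: |-15|>|12| out[13]=225, l++
l=7 r=18: |-14|>|12| out[12]=196, l++
l=8 r=18: |-11|<=|12| out[11]=144, r--
l=8 r=17: |-11|>|9| out[10]=121, l++
l=9 r=17: |-9|<=|9| out[9]=81, r--
l=9 r=16: |-9|>|4| out[8]=81, l++
l=10 r=16: |-7|>|4| out[7]=49, l++
l=11 r=16: |-6|>|4| out[6]=36, l++
l=12 r=16: |-3|<=|4| out[5]=16, r--
l=12 r=15: |-3|>|2| out[4]=9, l++
l=13 r=15: |-2|<=|2| out[3]=4, r--
l=13 r=14: |-2|>|1| out[2]=4, l++
l=14 r=14: |1|<=|1| out[1]=1, r--

[1, 4, 4, 9, 16, 36, 49, 81, 81, 121, 144, 196, 225, 256, 289, 324, 361, 361, 400, 484]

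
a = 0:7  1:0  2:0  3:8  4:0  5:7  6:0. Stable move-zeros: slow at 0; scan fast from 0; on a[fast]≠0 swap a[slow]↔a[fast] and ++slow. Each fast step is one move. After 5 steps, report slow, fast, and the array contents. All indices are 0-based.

slow=0 fast=0: a[fast]=7≠0 swap→a[0]=7, slow++,fast++
slow=1 fast=1: a[fast]=0, fast++
slow=1 fast=2: a[fast]=0, fast++
slow=1 fast=3: a[fast]=8≠0 swap→a[1]=8, slow++,fast++
slow=2 fast=4: a[fast]=0, fast++

slow=2, fast=5, a=[7, 8, 0, 0, 0, 7, 0]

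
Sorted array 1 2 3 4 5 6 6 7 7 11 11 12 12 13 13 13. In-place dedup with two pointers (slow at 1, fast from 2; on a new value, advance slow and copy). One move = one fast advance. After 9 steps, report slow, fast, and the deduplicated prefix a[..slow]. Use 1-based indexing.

slow=8, fast=11, prefix=[1, 2, 3, 4, 5, 6, 7, 11]

(s=1,f=2) a[fast]=2≠a[slow]=1 write a[2]=2 → slow++,fast++
(s=2,f=3) a[fast]=3≠a[slow]=2 write a[3]=3 → slow++,fast++
(s=3,f=4) a[fast]=4≠a[slow]=3 write a[4]=4 → slow++,fast++
(s=4,f=5) a[fast]=5≠a[slow]=4 write a[5]=5 → slow++,fast++
(s=5,f=6) a[fast]=6≠a[slow]=5 write a[6]=6 → slow++,fast++
(s=6,f=7) a[fast]=6=a[slow] dup → fast++
(s=6,f=8) a[fast]=7≠a[slow]=6 write a[7]=7 → slow++,fast++
(s=7,f=9) a[fast]=7=a[slow] dup → fast++
(s=7,f=10) a[fast]=11≠a[slow]=7 write a[8]=11 → slow++,fast++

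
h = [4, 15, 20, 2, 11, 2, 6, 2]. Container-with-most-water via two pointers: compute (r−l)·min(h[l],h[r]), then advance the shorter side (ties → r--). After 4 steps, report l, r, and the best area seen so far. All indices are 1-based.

l=1 r=8: min(4,2)*7=14 best=14 *, r--
l=1 r=7: min(4,6)*6=24 best=24 *, l++
l=2 r=7: min(15,6)*5=30 best=30 *, r--
l=2 r=6: min(15,2)*4=8 best=30, r--

l=2, r=5, best area=30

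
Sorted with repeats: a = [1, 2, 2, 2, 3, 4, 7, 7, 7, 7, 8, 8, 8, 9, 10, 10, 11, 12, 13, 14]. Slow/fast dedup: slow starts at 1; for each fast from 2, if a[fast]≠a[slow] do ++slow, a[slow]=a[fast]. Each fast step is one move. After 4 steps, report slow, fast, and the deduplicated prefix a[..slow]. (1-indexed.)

slow=3, fast=6, prefix=[1, 2, 3]

slow=1 fast=2: a[fast]=2≠a[slow]=1 write a[2]=2, slow++,fast++
slow=2 fast=3: a[fast]=2=a[slow] dup, fast++
slow=2 fast=4: a[fast]=2=a[slow] dup, fast++
slow=2 fast=5: a[fast]=3≠a[slow]=2 write a[3]=3, slow++,fast++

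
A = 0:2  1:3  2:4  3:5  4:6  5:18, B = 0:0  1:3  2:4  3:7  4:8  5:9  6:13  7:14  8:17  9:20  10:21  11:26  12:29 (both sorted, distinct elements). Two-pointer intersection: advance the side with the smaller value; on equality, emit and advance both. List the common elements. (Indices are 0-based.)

intersection = [3, 4]

[i=0,j=0] 2>0 → j++
[i=0,j=1] 2<3 → i++
[i=1,j=1] 3==3 emit → i++,j++
[i=2,j=2] 4==4 emit → i++,j++
[i=3,j=3] 5<7 → i++
[i=4,j=3] 6<7 → i++
[i=5,j=3] 18>7 → j++
[i=5,j=4] 18>8 → j++
[i=5,j=5] 18>9 → j++
[i=5,j=6] 18>13 → j++
[i=5,j=7] 18>14 → j++
[i=5,j=8] 18>17 → j++
[i=5,j=9] 18<20 → i++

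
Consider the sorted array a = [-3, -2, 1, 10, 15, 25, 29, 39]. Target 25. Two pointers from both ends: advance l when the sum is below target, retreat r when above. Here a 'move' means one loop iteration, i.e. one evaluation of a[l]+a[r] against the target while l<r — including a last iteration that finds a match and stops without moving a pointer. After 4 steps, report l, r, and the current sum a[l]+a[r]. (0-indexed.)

l=2, r=5, sum=26

[0,7] -3+39=36 >25 → r--
[0,6] -3+29=26 >25 → r--
[0,5] -3+25=22 <25 → l++
[1,5] -2+25=23 <25 → l++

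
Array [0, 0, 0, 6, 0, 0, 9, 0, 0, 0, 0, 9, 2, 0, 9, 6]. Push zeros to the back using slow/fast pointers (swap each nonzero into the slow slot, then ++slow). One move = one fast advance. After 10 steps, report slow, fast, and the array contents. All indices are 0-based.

(s=0,f=0) a[fast]=0 → fast++
(s=0,f=1) a[fast]=0 → fast++
(s=0,f=2) a[fast]=0 → fast++
(s=0,f=3) a[fast]=6≠0 swap→a[0]=6 → slow++,fast++
(s=1,f=4) a[fast]=0 → fast++
(s=1,f=5) a[fast]=0 → fast++
(s=1,f=6) a[fast]=9≠0 swap→a[1]=9 → slow++,fast++
(s=2,f=7) a[fast]=0 → fast++
(s=2,f=8) a[fast]=0 → fast++
(s=2,f=9) a[fast]=0 → fast++

slow=2, fast=10, a=[6, 9, 0, 0, 0, 0, 0, 0, 0, 0, 0, 9, 2, 0, 9, 6]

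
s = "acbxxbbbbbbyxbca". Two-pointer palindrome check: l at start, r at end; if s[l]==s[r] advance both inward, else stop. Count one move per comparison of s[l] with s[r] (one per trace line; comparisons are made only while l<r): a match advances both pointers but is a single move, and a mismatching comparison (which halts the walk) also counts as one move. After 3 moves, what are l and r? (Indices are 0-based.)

[0,15] 'a'=='a' → l++,r--
[1,14] 'c'=='c' → l++,r--
[2,13] 'b'=='b' → l++,r--

l=3, r=12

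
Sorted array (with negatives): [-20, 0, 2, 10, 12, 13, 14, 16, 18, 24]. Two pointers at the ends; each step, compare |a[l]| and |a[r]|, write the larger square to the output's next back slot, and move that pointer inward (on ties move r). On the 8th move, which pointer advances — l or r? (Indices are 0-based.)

r

[0,9] |-20|<=|24| out[9]=576 → r--
[0,8] |-20|>|18| out[8]=400 → l++
[1,8] |0|<=|18| out[7]=324 → r--
[1,7] |0|<=|16| out[6]=256 → r--
[1,6] |0|<=|14| out[5]=196 → r--
[1,5] |0|<=|13| out[4]=169 → r--
[1,4] |0|<=|12| out[3]=144 → r--
[1,3] |0|<=|10| out[2]=100 → r--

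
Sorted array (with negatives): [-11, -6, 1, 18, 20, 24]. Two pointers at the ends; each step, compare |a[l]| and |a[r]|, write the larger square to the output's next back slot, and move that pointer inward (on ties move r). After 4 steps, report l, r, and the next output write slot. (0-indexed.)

l=0 r=5: |-11|<=|24| out[5]=576, r--
l=0 r=4: |-11|<=|20| out[4]=400, r--
l=0 r=3: |-11|<=|18| out[3]=324, r--
l=0 r=2: |-11|>|1| out[2]=121, l++

l=1, r=2, next write slot=1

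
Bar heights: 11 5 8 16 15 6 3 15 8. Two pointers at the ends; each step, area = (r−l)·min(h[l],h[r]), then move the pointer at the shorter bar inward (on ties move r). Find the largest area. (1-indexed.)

l=1 r=9: min(11,8)*8=64 best=64 *, r--
l=1 r=8: min(11,15)*7=77 best=77 *, l++
l=2 r=8: min(5,15)*6=30 best=77, l++
l=3 r=8: min(8,15)*5=40 best=77, l++
l=4 r=8: min(16,15)*4=60 best=77, r--
l=4 r=7: min(16,3)*3=9 best=77, r--
l=4 r=6: min(16,6)*2=12 best=77, r--
l=4 r=5: min(16,15)*1=15 best=77, r--

max area = 77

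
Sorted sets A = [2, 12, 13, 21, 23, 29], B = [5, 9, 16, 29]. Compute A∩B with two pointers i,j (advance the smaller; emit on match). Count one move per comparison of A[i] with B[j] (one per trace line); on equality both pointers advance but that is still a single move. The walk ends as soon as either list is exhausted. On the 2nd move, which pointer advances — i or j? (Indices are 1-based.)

i=1 j=1: 2<5, i++
i=2 j=1: 12>5, j++

j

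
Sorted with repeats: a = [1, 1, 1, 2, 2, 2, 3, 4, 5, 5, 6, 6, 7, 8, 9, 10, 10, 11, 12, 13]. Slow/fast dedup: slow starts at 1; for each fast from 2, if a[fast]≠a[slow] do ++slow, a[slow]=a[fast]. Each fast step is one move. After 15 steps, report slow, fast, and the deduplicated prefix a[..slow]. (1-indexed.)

slow=10, fast=17, prefix=[1, 2, 3, 4, 5, 6, 7, 8, 9, 10]

(s=1,f=2) a[fast]=1=a[slow] dup → fast++
(s=1,f=3) a[fast]=1=a[slow] dup → fast++
(s=1,f=4) a[fast]=2≠a[slow]=1 write a[2]=2 → slow++,fast++
(s=2,f=5) a[fast]=2=a[slow] dup → fast++
(s=2,f=6) a[fast]=2=a[slow] dup → fast++
(s=2,f=7) a[fast]=3≠a[slow]=2 write a[3]=3 → slow++,fast++
(s=3,f=8) a[fast]=4≠a[slow]=3 write a[4]=4 → slow++,fast++
(s=4,f=9) a[fast]=5≠a[slow]=4 write a[5]=5 → slow++,fast++
(s=5,f=10) a[fast]=5=a[slow] dup → fast++
(s=5,f=11) a[fast]=6≠a[slow]=5 write a[6]=6 → slow++,fast++
(s=6,f=12) a[fast]=6=a[slow] dup → fast++
(s=6,f=13) a[fast]=7≠a[slow]=6 write a[7]=7 → slow++,fast++
(s=7,f=14) a[fast]=8≠a[slow]=7 write a[8]=8 → slow++,fast++
(s=8,f=15) a[fast]=9≠a[slow]=8 write a[9]=9 → slow++,fast++
(s=9,f=16) a[fast]=10≠a[slow]=9 write a[10]=10 → slow++,fast++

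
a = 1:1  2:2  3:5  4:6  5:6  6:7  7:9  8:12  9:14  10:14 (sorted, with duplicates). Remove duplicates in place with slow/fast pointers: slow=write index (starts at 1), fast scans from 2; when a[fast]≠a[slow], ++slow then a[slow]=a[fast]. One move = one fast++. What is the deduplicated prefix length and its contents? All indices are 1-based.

(s=1,f=2) a[fast]=2≠a[slow]=1 write a[2]=2 → slow++,fast++
(s=2,f=3) a[fast]=5≠a[slow]=2 write a[3]=5 → slow++,fast++
(s=3,f=4) a[fast]=6≠a[slow]=5 write a[4]=6 → slow++,fast++
(s=4,f=5) a[fast]=6=a[slow] dup → fast++
(s=4,f=6) a[fast]=7≠a[slow]=6 write a[5]=7 → slow++,fast++
(s=5,f=7) a[fast]=9≠a[slow]=7 write a[6]=9 → slow++,fast++
(s=6,f=8) a[fast]=12≠a[slow]=9 write a[7]=12 → slow++,fast++
(s=7,f=9) a[fast]=14≠a[slow]=12 write a[8]=14 → slow++,fast++
(s=8,f=10) a[fast]=14=a[slow] dup → fast++

length 8; prefix = [1, 2, 5, 6, 7, 9, 12, 14]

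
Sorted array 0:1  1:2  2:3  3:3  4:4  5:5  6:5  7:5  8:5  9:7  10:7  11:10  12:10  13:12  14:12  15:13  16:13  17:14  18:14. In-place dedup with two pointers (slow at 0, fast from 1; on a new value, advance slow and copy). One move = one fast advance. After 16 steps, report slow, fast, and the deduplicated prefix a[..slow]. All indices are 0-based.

slow=0 fast=1: a[fast]=2≠a[slow]=1 write a[1]=2, slow++,fast++
slow=1 fast=2: a[fast]=3≠a[slow]=2 write a[2]=3, slow++,fast++
slow=2 fast=3: a[fast]=3=a[slow] dup, fast++
slow=2 fast=4: a[fast]=4≠a[slow]=3 write a[3]=4, slow++,fast++
slow=3 fast=5: a[fast]=5≠a[slow]=4 write a[4]=5, slow++,fast++
slow=4 fast=6: a[fast]=5=a[slow] dup, fast++
slow=4 fast=7: a[fast]=5=a[slow] dup, fast++
slow=4 fast=8: a[fast]=5=a[slow] dup, fast++
slow=4 fast=9: a[fast]=7≠a[slow]=5 write a[5]=7, slow++,fast++
slow=5 fast=10: a[fast]=7=a[slow] dup, fast++
slow=5 fast=11: a[fast]=10≠a[slow]=7 write a[6]=10, slow++,fast++
slow=6 fast=12: a[fast]=10=a[slow] dup, fast++
slow=6 fast=13: a[fast]=12≠a[slow]=10 write a[7]=12, slow++,fast++
slow=7 fast=14: a[fast]=12=a[slow] dup, fast++
slow=7 fast=15: a[fast]=13≠a[slow]=12 write a[8]=13, slow++,fast++
slow=8 fast=16: a[fast]=13=a[slow] dup, fast++

slow=8, fast=17, prefix=[1, 2, 3, 4, 5, 7, 10, 12, 13]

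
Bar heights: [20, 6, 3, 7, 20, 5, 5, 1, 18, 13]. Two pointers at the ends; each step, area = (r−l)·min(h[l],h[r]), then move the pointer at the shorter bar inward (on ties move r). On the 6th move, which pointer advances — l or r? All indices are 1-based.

r

l=1 r=10: min(20,13)*9=117 best=117 *, r--
l=1 r=9: min(20,18)*8=144 best=144 *, r--
l=1 r=8: min(20,1)*7=7 best=144, r--
l=1 r=7: min(20,5)*6=30 best=144, r--
l=1 r=6: min(20,5)*5=25 best=144, r--
l=1 r=5: min(20,20)*4=80 best=144, r--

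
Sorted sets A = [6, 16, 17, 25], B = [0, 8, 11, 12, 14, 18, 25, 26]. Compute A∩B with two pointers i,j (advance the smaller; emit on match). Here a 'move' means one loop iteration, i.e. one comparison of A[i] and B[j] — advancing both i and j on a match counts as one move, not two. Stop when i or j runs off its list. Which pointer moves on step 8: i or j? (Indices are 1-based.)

i

i=1 j=1: 6>0, j++
i=1 j=2: 6<8, i++
i=2 j=2: 16>8, j++
i=2 j=3: 16>11, j++
i=2 j=4: 16>12, j++
i=2 j=5: 16>14, j++
i=2 j=6: 16<18, i++
i=3 j=6: 17<18, i++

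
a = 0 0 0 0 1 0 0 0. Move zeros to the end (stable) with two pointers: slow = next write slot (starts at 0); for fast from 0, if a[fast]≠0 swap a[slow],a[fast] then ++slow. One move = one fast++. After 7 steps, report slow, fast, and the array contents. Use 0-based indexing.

slow=1, fast=7, a=[1, 0, 0, 0, 0, 0, 0, 0]

slow=0 fast=0: a[fast]=0, fast++
slow=0 fast=1: a[fast]=0, fast++
slow=0 fast=2: a[fast]=0, fast++
slow=0 fast=3: a[fast]=0, fast++
slow=0 fast=4: a[fast]=1≠0 swap→a[0]=1, slow++,fast++
slow=1 fast=5: a[fast]=0, fast++
slow=1 fast=6: a[fast]=0, fast++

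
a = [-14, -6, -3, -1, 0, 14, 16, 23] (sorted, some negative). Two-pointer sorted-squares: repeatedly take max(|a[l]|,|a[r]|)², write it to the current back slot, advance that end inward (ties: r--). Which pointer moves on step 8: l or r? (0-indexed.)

l=0 r=7: |-14|<=|23| out[7]=529, r--
l=0 r=6: |-14|<=|16| out[6]=256, r--
l=0 r=5: |-14|<=|14| out[5]=196, r--
l=0 r=4: |-14|>|0| out[4]=196, l++
l=1 r=4: |-6|>|0| out[3]=36, l++
l=2 r=4: |-3|>|0| out[2]=9, l++
l=3 r=4: |-1|>|0| out[1]=1, l++
l=4 r=4: |0|<=|0| out[0]=0, r--

r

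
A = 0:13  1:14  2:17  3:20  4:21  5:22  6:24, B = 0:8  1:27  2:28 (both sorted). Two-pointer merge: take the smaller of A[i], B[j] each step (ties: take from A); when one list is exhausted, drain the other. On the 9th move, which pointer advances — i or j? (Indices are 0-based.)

j

[i=0,j=0] A[i]=13>B[j]=8 take 8 → j++
[i=0,j=1] A[i]=13<=B[j]=27 take 13 → i++
[i=1,j=1] A[i]=14<=B[j]=27 take 14 → i++
[i=2,j=1] A[i]=17<=B[j]=27 take 17 → i++
[i=3,j=1] A[i]=20<=B[j]=27 take 20 → i++
[i=4,j=1] A[i]=21<=B[j]=27 take 21 → i++
[i=5,j=1] A[i]=22<=B[j]=27 take 22 → i++
[i=6,j=1] A[i]=24<=B[j]=27 take 24 → i++
[i=7,j=1] A done, take B[j]=27 → j++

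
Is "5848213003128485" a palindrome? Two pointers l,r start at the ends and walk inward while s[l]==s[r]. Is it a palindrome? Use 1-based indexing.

palindrome

[1,16] '5'=='5' → l++,r--
[2,15] '8'=='8' → l++,r--
[3,14] '4'=='4' → l++,r--
[4,13] '8'=='8' → l++,r--
[5,12] '2'=='2' → l++,r--
[6,11] '1'=='1' → l++,r--
[7,10] '3'=='3' → l++,r--
[8,9] '0'=='0' → l++,r--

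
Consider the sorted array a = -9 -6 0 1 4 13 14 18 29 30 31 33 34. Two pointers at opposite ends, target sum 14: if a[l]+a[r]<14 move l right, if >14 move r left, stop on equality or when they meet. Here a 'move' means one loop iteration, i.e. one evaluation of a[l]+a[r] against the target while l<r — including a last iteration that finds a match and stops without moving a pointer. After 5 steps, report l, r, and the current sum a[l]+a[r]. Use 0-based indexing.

l=0, r=7, sum=9

[0,12] -9+34=25 >14 → r--
[0,11] -9+33=24 >14 → r--
[0,10] -9+31=22 >14 → r--
[0,9] -9+30=21 >14 → r--
[0,8] -9+29=20 >14 → r--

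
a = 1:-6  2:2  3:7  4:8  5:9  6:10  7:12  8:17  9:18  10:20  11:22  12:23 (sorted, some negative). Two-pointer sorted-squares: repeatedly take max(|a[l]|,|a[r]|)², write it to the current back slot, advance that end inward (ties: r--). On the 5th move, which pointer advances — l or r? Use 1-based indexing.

l=1 r=12: |-6|<=|23| out[12]=529, r--
l=1 r=11: |-6|<=|22| out[11]=484, r--
l=1 r=10: |-6|<=|20| out[10]=400, r--
l=1 r=9: |-6|<=|18| out[9]=324, r--
l=1 r=8: |-6|<=|17| out[8]=289, r--

r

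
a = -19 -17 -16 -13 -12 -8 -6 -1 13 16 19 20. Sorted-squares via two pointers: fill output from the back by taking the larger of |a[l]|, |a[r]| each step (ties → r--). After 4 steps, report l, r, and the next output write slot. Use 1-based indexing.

l=3, r=10, next write slot=8

l=1 r=12: |-19|<=|20| out[12]=400, r--
l=1 r=11: |-19|<=|19| out[11]=361, r--
l=1 r=10: |-19|>|16| out[10]=361, l++
l=2 r=10: |-17|>|16| out[9]=289, l++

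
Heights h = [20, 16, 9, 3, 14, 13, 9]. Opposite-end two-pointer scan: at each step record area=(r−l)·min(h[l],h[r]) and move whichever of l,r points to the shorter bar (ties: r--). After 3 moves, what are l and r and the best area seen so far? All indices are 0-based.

l=0, r=3, best area=65

l=0 r=6: min(20,9)*6=54 best=54 *, r--
l=0 r=5: min(20,13)*5=65 best=65 *, r--
l=0 r=4: min(20,14)*4=56 best=65, r--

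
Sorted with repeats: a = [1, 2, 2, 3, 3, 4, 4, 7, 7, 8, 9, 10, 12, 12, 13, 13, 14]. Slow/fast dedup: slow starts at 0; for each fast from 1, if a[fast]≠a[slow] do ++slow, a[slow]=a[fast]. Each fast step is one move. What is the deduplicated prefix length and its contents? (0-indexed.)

length 11; prefix = [1, 2, 3, 4, 7, 8, 9, 10, 12, 13, 14]

slow=0 fast=1: a[fast]=2≠a[slow]=1 write a[1]=2, slow++,fast++
slow=1 fast=2: a[fast]=2=a[slow] dup, fast++
slow=1 fast=3: a[fast]=3≠a[slow]=2 write a[2]=3, slow++,fast++
slow=2 fast=4: a[fast]=3=a[slow] dup, fast++
slow=2 fast=5: a[fast]=4≠a[slow]=3 write a[3]=4, slow++,fast++
slow=3 fast=6: a[fast]=4=a[slow] dup, fast++
slow=3 fast=7: a[fast]=7≠a[slow]=4 write a[4]=7, slow++,fast++
slow=4 fast=8: a[fast]=7=a[slow] dup, fast++
slow=4 fast=9: a[fast]=8≠a[slow]=7 write a[5]=8, slow++,fast++
slow=5 fast=10: a[fast]=9≠a[slow]=8 write a[6]=9, slow++,fast++
slow=6 fast=11: a[fast]=10≠a[slow]=9 write a[7]=10, slow++,fast++
slow=7 fast=12: a[fast]=12≠a[slow]=10 write a[8]=12, slow++,fast++
slow=8 fast=13: a[fast]=12=a[slow] dup, fast++
slow=8 fast=14: a[fast]=13≠a[slow]=12 write a[9]=13, slow++,fast++
slow=9 fast=15: a[fast]=13=a[slow] dup, fast++
slow=9 fast=16: a[fast]=14≠a[slow]=13 write a[10]=14, slow++,fast++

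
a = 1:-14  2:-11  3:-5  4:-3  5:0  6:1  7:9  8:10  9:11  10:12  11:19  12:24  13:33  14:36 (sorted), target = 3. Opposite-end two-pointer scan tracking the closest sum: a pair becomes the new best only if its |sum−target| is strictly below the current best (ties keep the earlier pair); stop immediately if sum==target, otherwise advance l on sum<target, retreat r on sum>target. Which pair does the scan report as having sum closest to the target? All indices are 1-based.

l=1 r=14: -14+36=22 d=19 *, r--
l=1 r=13: -14+33=19 d=16 *, r--
l=1 r=12: -14+24=10 d=7 *, r--
l=1 r=11: -14+19=5 d=2 *, r--
l=1 r=10: -14+12=-2 d=5, l++
l=2 r=10: -11+12=1 d=2, l++
l=3 r=10: -5+12=7 d=4, r--
l=3 r=9: -5+11=6 d=3, r--
l=3 r=8: -5+10=5 d=2, r--
l=3 r=7: -5+9=4 d=1 *, r--
l=3 r=6: -5+1=-4 d=7, l++
l=4 r=6: -3+1=-2 d=5, l++
l=5 r=6: 0+1=1 d=2, l++

pair (-5, 9) with sum 4 (|Δ|=1)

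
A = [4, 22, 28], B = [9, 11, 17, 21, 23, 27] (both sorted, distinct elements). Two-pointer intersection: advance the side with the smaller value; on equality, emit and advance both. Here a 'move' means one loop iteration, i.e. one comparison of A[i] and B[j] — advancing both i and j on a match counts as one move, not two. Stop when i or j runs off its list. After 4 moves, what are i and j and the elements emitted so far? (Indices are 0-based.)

i=1, j=3, emitted=[]

i=0 j=0: 4<9, i++
i=1 j=0: 22>9, j++
i=1 j=1: 22>11, j++
i=1 j=2: 22>17, j++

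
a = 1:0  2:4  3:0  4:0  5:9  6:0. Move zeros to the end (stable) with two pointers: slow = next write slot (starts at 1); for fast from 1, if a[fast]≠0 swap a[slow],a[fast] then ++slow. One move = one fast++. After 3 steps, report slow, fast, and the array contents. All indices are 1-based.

slow=2, fast=4, a=[4, 0, 0, 0, 9, 0]

slow=1 fast=1: a[fast]=0, fast++
slow=1 fast=2: a[fast]=4≠0 swap→a[1]=4, slow++,fast++
slow=2 fast=3: a[fast]=0, fast++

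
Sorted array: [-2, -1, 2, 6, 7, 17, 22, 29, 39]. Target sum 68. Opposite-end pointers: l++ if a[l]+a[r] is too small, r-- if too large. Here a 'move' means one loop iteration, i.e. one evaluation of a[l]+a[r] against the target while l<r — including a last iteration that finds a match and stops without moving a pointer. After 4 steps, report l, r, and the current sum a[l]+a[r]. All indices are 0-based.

l=4, r=8, sum=46

l=0 r=8: -2+39=37 <68, l++
l=1 r=8: -1+39=38 <68, l++
l=2 r=8: 2+39=41 <68, l++
l=3 r=8: 6+39=45 <68, l++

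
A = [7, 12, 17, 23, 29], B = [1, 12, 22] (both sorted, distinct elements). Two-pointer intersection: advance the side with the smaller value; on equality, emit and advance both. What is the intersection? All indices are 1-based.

[i=1,j=1] 7>1 → j++
[i=1,j=2] 7<12 → i++
[i=2,j=2] 12==12 emit → i++,j++
[i=3,j=3] 17<22 → i++
[i=4,j=3] 23>22 → j++

intersection = [12]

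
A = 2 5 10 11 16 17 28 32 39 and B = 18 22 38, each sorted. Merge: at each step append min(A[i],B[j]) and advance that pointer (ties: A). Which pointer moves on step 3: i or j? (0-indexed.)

i=0 j=0: A[i]=2<=B[j]=18 take 2, i++
i=1 j=0: A[i]=5<=B[j]=18 take 5, i++
i=2 j=0: A[i]=10<=B[j]=18 take 10, i++

i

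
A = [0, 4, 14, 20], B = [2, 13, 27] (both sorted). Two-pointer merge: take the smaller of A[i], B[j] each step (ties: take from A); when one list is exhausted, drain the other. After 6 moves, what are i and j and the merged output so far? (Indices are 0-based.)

i=4, j=2, merged so far=[0, 2, 4, 13, 14, 20]

[i=0,j=0] A[i]=0<=B[j]=2 take 0 → i++
[i=1,j=0] A[i]=4>B[j]=2 take 2 → j++
[i=1,j=1] A[i]=4<=B[j]=13 take 4 → i++
[i=2,j=1] A[i]=14>B[j]=13 take 13 → j++
[i=2,j=2] A[i]=14<=B[j]=27 take 14 → i++
[i=3,j=2] A[i]=20<=B[j]=27 take 20 → i++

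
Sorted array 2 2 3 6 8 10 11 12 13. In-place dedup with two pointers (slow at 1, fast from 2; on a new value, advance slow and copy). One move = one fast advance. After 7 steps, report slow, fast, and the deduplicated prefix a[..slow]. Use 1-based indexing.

slow=1 fast=2: a[fast]=2=a[slow] dup, fast++
slow=1 fast=3: a[fast]=3≠a[slow]=2 write a[2]=3, slow++,fast++
slow=2 fast=4: a[fast]=6≠a[slow]=3 write a[3]=6, slow++,fast++
slow=3 fast=5: a[fast]=8≠a[slow]=6 write a[4]=8, slow++,fast++
slow=4 fast=6: a[fast]=10≠a[slow]=8 write a[5]=10, slow++,fast++
slow=5 fast=7: a[fast]=11≠a[slow]=10 write a[6]=11, slow++,fast++
slow=6 fast=8: a[fast]=12≠a[slow]=11 write a[7]=12, slow++,fast++

slow=7, fast=9, prefix=[2, 3, 6, 8, 10, 11, 12]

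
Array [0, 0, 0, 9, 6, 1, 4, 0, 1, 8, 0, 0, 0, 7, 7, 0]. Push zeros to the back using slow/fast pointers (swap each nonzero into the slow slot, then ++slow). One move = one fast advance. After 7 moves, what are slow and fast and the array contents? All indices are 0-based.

slow=4, fast=7, a=[9, 6, 1, 4, 0, 0, 0, 0, 1, 8, 0, 0, 0, 7, 7, 0]

slow=0 fast=0: a[fast]=0, fast++
slow=0 fast=1: a[fast]=0, fast++
slow=0 fast=2: a[fast]=0, fast++
slow=0 fast=3: a[fast]=9≠0 swap→a[0]=9, slow++,fast++
slow=1 fast=4: a[fast]=6≠0 swap→a[1]=6, slow++,fast++
slow=2 fast=5: a[fast]=1≠0 swap→a[2]=1, slow++,fast++
slow=3 fast=6: a[fast]=4≠0 swap→a[3]=4, slow++,fast++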